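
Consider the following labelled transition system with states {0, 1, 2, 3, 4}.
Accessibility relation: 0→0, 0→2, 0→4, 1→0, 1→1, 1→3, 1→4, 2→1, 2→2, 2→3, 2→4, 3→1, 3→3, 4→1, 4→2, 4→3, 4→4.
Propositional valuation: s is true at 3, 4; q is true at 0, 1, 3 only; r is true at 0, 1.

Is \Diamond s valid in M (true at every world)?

Let φ = \Diamond s. Evaluate φ at each world:
  0 (successors {0, 2, 4}): φ is true.
  1 (successors {0, 1, 3, 4}): φ is true.
  2 (successors {1, 2, 3, 4}): φ is true.
  3 (successors {1, 3}): φ is true.
  4 (successors {1, 2, 3, 4}): φ is true.
For instance, at 3:
  At 3: \Diamond s requires s at some successor in {1, 3}.
    s holds at 3, so \Diamond s is true at 3.

Yes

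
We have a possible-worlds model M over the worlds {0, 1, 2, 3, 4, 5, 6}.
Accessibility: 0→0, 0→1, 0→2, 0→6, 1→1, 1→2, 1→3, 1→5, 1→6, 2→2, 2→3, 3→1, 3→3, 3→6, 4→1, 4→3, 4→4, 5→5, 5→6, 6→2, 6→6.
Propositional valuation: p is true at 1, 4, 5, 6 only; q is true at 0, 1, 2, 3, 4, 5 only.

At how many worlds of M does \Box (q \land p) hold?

Let φ = \Box (q \land p). Evaluate φ at each world:
  0 (successors {0, 1, 2, 6}): φ is false.
  1 (successors {1, 2, 3, 5, 6}): φ is false.
  2 (successors {2, 3}): φ is false.
  3 (successors {1, 3, 6}): φ is false.
  4 (successors {1, 3, 4}): φ is false.
  5 (successors {5, 6}): φ is false.
  6 (successors {2, 6}): φ is false.
For instance, at 2:
  At 2: \Box (q \land p) requires q \land p at every successor {2, 3}.
    q \land p fails at 2, so \Box (q \land p) is false at 2.
Satisfying worlds: none.

0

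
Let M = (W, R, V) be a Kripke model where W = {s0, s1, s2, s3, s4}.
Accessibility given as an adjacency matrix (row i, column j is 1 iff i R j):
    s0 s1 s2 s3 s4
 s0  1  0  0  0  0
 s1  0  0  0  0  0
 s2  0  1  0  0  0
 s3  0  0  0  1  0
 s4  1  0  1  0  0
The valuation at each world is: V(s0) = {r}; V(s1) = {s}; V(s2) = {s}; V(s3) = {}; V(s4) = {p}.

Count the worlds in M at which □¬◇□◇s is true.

4

Let φ = □¬◇□◇s. Evaluate φ at each world:
  s0 (successors {s0}): φ is true.
  s1 (successors ∅): φ is true.
  s2 (successors {s1}): φ is true.
  s3 (successors {s3}): φ is true.
  s4 (successors {s0, s2}): φ is false.
For instance, at s4:
  At s4: □¬◇□◇s requires ¬◇□◇s at every successor {s0, s2}.
    ¬◇□◇s fails at s2, so □¬◇□◇s is false at s4.
      At s2: ◇□◇s is true, so ¬◇□◇s is false.
Satisfying worlds: {s0, s1, s2, s3}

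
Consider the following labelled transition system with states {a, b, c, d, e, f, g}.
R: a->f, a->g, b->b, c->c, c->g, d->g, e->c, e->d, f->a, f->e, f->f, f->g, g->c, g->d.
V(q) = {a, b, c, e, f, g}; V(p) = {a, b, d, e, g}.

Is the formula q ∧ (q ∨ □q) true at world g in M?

Yes

At g: q is true, q ∨ □q is true, so q ∧ (q ∨ □q) is true.
  At g: q is true, □q is false, so q ∨ □q is true.
    At g: □q requires q at every successor {c, d}.
      q fails at d, so □q is false at g.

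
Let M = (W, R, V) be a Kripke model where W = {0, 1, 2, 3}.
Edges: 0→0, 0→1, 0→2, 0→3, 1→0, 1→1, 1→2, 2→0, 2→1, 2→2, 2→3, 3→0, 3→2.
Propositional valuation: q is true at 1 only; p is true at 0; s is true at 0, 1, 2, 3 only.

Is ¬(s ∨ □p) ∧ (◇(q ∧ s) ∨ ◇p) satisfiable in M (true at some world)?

Recall that □ψ holds at a world iff ψ holds at every accessible world, and ◇ψ holds iff ψ holds at some accessible world.
Let φ = ¬(s ∨ □p) ∧ (◇(q ∧ s) ∨ ◇p). Evaluate φ at each world:
  0 (successors {0, 1, 2, 3}): φ is false.
  1 (successors {0, 1, 2}): φ is false.
  2 (successors {0, 1, 2, 3}): φ is false.
  3 (successors {0, 2}): φ is false.
For instance, at 3:
  At 3: ¬(s ∨ □p) is false, ◇(q ∧ s) ∨ ◇p is true, so ¬(s ∨ □p) ∧ (◇(q ∧ s) ∨ ◇p) is false.
    At 3: s ∨ □p is true, so ¬(s ∨ □p) is false.
      At 3: s is true, □p is false, so s ∨ □p is true.
    At 3: ◇(q ∧ s) is false, ◇p is true, so ◇(q ∧ s) ∨ ◇p is true.
      At 3: ◇(q ∧ s) requires q ∧ s at some successor in {0, 2}.
        At 0: q ∧ s is false.
        At 2: q ∧ s is false.
      So ◇(q ∧ s) is false at 3.
      At 3: ◇p requires p at some successor in {0, 2}.
        p holds at 0, so ◇p is true at 3.

No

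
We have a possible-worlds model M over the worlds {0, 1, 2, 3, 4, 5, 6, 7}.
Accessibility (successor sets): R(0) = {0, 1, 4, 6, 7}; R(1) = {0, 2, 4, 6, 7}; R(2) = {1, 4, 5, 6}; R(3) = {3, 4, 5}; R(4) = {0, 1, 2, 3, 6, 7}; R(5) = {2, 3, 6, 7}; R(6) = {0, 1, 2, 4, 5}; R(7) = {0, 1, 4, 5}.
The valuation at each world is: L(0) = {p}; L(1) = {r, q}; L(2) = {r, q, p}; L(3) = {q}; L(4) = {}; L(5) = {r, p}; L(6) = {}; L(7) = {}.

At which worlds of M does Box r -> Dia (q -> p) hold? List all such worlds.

0, 1, 2, 3, 4, 5, 6, 7

Let φ = Box r -> Dia (q -> p). Evaluate φ at each world:
  0 (successors {0, 1, 4, 6, 7}): φ is true.
  1 (successors {0, 2, 4, 6, 7}): φ is true.
  2 (successors {1, 4, 5, 6}): φ is true.
  3 (successors {3, 4, 5}): φ is true.
  4 (successors {0, 1, 2, 3, 6, 7}): φ is true.
  5 (successors {2, 3, 6, 7}): φ is true.
  6 (successors {0, 1, 2, 4, 5}): φ is true.
  7 (successors {0, 1, 4, 5}): φ is true.
For instance, at 1:
  At 1: Box r is false, Dia (q -> p) is true, so Box r -> Dia (q -> p) is true.
    At 1: Box r requires r at every successor {0, 2, 4, 6, 7}.
      r fails at 0, so Box r is false at 1.
    At 1: Dia (q -> p) requires q -> p at some successor in {0, 2, 4, 6, 7}.
      q -> p holds at 0, so Dia (q -> p) is true at 1.
Satisfying worlds: {0, 1, 2, 3, 4, 5, 6, 7}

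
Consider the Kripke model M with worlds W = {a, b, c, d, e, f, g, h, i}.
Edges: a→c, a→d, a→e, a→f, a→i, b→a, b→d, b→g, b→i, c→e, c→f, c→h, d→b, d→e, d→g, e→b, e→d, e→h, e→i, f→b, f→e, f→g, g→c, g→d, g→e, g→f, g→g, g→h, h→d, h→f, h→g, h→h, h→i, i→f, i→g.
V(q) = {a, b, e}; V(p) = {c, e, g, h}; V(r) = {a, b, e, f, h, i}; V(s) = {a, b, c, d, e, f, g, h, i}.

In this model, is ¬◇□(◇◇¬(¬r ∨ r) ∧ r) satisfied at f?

Yes

At f: ◇□(◇◇¬(¬r ∨ r) ∧ r) is false, so ¬◇□(◇◇¬(¬r ∨ r) ∧ r) is true.
  At f: ◇□(◇◇¬(¬r ∨ r) ∧ r) requires □(◇◇¬(¬r ∨ r) ∧ r) at some successor in {b, e, g}.
    At b: □(◇◇¬(¬r ∨ r) ∧ r) is false.
    At e: □(◇◇¬(¬r ∨ r) ∧ r) is false.
    At g: □(◇◇¬(¬r ∨ r) ∧ r) is false.
  So ◇□(◇◇¬(¬r ∨ r) ∧ r) is false at f.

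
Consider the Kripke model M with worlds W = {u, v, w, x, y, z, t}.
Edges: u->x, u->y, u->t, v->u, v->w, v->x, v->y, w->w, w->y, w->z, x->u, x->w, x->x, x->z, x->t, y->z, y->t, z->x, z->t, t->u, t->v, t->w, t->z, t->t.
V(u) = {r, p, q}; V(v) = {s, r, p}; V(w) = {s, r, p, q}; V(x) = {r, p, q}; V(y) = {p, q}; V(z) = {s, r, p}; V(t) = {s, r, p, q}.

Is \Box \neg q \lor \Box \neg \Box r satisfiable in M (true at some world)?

Recall that \Box ψ holds at a world iff ψ holds at every accessible world, and \Diamond ψ holds iff ψ holds at some accessible world.
Let φ = \Box \neg q \lor \Box \neg \Box r. Evaluate φ at each world:
  u (successors {x, y, t}): φ is false.
  v (successors {u, w, x, y}): φ is false.
  w (successors {w, y, z}): φ is false.
  x (successors {u, w, x, z, t}): φ is false.
  y (successors {z, t}): φ is false.
  z (successors {x, t}): φ is false.
  t (successors {u, v, w, z, t}): φ is false.
For instance, at w:
  At w: \Box \neg q is false, \Box \neg \Box r is false, so \Box \neg q \lor \Box \neg \Box r is false.
    At w: \Box \neg q requires \neg q at every successor {w, y, z}.
      \neg q fails at w, so \Box \neg q is false at w.
    At w: \Box \neg \Box r requires \neg \Box r at every successor {w, y, z}.
      \neg \Box r fails at y, so \Box \neg \Box r is false at w.

No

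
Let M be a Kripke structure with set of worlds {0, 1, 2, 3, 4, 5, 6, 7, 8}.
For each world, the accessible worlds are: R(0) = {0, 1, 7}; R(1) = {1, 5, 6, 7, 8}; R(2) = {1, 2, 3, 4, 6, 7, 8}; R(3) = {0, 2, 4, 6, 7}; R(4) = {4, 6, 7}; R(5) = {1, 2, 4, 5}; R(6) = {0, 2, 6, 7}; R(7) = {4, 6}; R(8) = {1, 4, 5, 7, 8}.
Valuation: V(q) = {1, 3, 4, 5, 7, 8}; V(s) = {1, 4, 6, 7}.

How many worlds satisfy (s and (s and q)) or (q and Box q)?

Let φ = (s and (s and q)) or (q and Box q). Evaluate φ at each world:
  0 (successors {0, 1, 7}): φ is false.
  1 (successors {1, 5, 6, 7, 8}): φ is true.
  2 (successors {1, 2, 3, 4, 6, 7, 8}): φ is false.
  3 (successors {0, 2, 4, 6, 7}): φ is false.
  4 (successors {4, 6, 7}): φ is true.
  5 (successors {1, 2, 4, 5}): φ is false.
  6 (successors {0, 2, 6, 7}): φ is false.
  7 (successors {4, 6}): φ is true.
  8 (successors {1, 4, 5, 7, 8}): φ is true.
For instance, at 5:
  At 5: s and (s and q) is false, q and Box q is false, so (s and (s and q)) or (q and Box q) is false.
    At 5: q is true, Box q is false, so q and Box q is false.
      At 5: Box q requires q at every successor {1, 2, 4, 5}.
        q fails at 2, so Box q is false at 5.
Satisfying worlds: {1, 4, 7, 8}

4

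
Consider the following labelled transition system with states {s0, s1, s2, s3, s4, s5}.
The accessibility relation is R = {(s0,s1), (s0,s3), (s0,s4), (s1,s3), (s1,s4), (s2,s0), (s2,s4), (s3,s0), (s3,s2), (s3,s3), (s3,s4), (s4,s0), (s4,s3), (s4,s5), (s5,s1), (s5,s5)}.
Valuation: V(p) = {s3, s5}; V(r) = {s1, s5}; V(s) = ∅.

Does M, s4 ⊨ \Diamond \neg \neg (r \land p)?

At s4: \Diamond \neg \neg (r \land p) requires \neg \neg (r \land p) at some successor in {s0, s3, s5}.
  \neg \neg (r \land p) holds at s5, so \Diamond \neg \neg (r \land p) is true at s4.

Yes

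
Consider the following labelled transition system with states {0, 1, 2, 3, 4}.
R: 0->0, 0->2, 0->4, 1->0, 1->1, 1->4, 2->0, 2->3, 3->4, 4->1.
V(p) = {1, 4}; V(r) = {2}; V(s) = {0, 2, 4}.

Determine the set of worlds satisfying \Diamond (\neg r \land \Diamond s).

Recall that \Diamond ψ holds at a world iff ψ holds at some accessible world.
Let φ = \Diamond (\neg r \land \Diamond s). Evaluate φ at each world:
  0 (successors {0, 2, 4}): φ is true.
  1 (successors {0, 1, 4}): φ is true.
  2 (successors {0, 3}): φ is true.
  3 (successors {4}): φ is false.
  4 (successors {1}): φ is true.
For instance, at 1:
  At 1: \Diamond (\neg r \land \Diamond s) requires \neg r \land \Diamond s at some successor in {0, 1, 4}.
    \neg r \land \Diamond s holds at 0, so \Diamond (\neg r \land \Diamond s) is true at 1.
      At 0: \neg r is true, \Diamond s is true, so \neg r \land \Diamond s is true.
Satisfying worlds: {0, 1, 2, 4}

0, 1, 2, 4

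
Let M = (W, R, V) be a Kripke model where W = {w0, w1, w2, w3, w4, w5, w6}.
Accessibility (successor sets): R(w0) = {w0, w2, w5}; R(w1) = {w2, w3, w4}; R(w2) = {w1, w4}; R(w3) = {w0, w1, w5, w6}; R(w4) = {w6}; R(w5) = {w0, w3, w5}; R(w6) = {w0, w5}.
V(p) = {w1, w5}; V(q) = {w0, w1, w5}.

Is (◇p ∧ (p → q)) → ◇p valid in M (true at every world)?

Yes

Let φ = (◇p ∧ (p → q)) → ◇p. Evaluate φ at each world:
  w0 (successors {w0, w2, w5}): φ is true.
  w1 (successors {w2, w3, w4}): φ is true.
  w2 (successors {w1, w4}): φ is true.
  w3 (successors {w0, w1, w5, w6}): φ is true.
  w4 (successors {w6}): φ is true.
  w5 (successors {w0, w3, w5}): φ is true.
  w6 (successors {w0, w5}): φ is true.
For instance, at w5:
  At w5: ◇p ∧ (p → q) is true, ◇p is true, so (◇p ∧ (p → q)) → ◇p is true.
    At w5: ◇p is true, p → q is true, so ◇p ∧ (p → q) is true.
      At w5: ◇p requires p at some successor in {w0, w3, w5}.
        p holds at w5, so ◇p is true at w5.
    At w5: ◇p requires p at some successor in {w0, w3, w5}.
      p holds at w5, so ◇p is true at w5.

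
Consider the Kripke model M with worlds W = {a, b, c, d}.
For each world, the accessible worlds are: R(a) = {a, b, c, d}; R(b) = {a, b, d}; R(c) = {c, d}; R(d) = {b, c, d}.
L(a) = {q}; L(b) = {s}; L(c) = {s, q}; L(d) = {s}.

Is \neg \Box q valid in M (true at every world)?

Yes

Let φ = \neg \Box q. Evaluate φ at each world:
  a (successors {a, b, c, d}): φ is true.
  b (successors {a, b, d}): φ is true.
  c (successors {c, d}): φ is true.
  d (successors {b, c, d}): φ is true.
For instance, at d:
  At d: \Box q is false, so \neg \Box q is true.
    At d: \Box q requires q at every successor {b, c, d}.
      q fails at b, so \Box q is false at d.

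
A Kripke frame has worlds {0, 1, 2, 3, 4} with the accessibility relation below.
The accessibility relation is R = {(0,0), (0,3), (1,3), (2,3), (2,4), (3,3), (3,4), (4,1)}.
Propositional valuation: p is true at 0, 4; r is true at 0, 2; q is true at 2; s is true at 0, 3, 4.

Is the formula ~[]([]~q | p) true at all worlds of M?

Let φ = ~[]([]~q | p). Evaluate φ at each world:
  0 (successors {0, 3}): φ is false.
  1 (successors {3}): φ is false.
  2 (successors {3, 4}): φ is false.
  3 (successors {3, 4}): φ is false.
  4 (successors {1}): φ is false.
Detail at 0 (counterexample):
  At 0: []([]~q | p) is true, so ~[]([]~q | p) is false.
    At 0: []([]~q | p) requires []~q | p at every successor {0, 3}.
      At 0: []~q | p is true.
      At 3: []~q | p is true.
    So []([]~q | p) is true at 0.

No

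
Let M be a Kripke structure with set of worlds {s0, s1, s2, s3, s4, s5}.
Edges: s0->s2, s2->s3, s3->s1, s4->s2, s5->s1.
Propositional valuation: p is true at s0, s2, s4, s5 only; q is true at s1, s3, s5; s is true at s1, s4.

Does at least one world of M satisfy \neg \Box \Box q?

No

Let φ = \neg \Box \Box q. Evaluate φ at each world:
  s0 (successors {s2}): φ is false.
  s1 (successors ∅): φ is false.
  s2 (successors {s3}): φ is false.
  s3 (successors {s1}): φ is false.
  s4 (successors {s2}): φ is false.
  s5 (successors {s1}): φ is false.
For instance, at s4:
  At s4: \Box \Box q is true, so \neg \Box \Box q is false.
    At s4: \Box \Box q requires \Box q at every successor {s2}.
      At s2: \Box q is true.
    So \Box \Box q is true at s4.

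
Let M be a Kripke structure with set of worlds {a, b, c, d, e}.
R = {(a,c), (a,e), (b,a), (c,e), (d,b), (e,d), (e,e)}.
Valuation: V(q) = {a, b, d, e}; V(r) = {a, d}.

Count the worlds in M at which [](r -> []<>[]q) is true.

Let φ = [](r -> []<>[]q). Evaluate φ at each world:
  a (successors {c, e}): φ is true.
  b (successors {a}): φ is true.
  c (successors {e}): φ is true.
  d (successors {b}): φ is true.
  e (successors {d, e}): φ is false.
For instance, at c:
  At c: [](r -> []<>[]q) requires r -> []<>[]q at every successor {e}.
      At e: r is false, []<>[]q is true, so r -> []<>[]q is true.
  So [](r -> []<>[]q) is true at c.
Satisfying worlds: {a, b, c, d}

4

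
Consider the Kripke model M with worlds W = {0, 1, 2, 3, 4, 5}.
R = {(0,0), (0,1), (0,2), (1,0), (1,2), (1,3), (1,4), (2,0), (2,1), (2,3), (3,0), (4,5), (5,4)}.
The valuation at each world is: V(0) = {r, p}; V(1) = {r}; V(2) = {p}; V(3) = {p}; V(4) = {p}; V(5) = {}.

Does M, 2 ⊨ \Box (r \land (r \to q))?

No

At 2: \Box (r \land (r \to q)) requires r \land (r \to q) at every successor {0, 1, 3}.
  r \land (r \to q) fails at 0, so \Box (r \land (r \to q)) is false at 2.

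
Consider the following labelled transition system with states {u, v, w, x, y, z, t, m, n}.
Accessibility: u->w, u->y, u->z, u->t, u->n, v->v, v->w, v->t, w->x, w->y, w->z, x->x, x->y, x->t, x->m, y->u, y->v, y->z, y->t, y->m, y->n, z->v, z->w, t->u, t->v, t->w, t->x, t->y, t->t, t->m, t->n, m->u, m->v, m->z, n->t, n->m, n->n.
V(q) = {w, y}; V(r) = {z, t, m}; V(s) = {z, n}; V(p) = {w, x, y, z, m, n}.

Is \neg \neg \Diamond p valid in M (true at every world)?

Recall that \Diamond ψ holds at a world iff ψ holds at some accessible world.
Let φ = \neg \neg \Diamond p. Evaluate φ at each world:
  u (successors {w, y, z, t, n}): φ is true.
  v (successors {v, w, t}): φ is true.
  w (successors {x, y, z}): φ is true.
  x (successors {x, y, t, m}): φ is true.
  y (successors {u, v, z, t, m, n}): φ is true.
  z (successors {v, w}): φ is true.
  t (successors {u, v, w, x, y, t, m, n}): φ is true.
  m (successors {u, v, z}): φ is true.
  n (successors {t, m, n}): φ is true.
For instance, at w:
  At w: \neg \Diamond p is false, so \neg \neg \Diamond p is true.
    At w: \Diamond p is true, so \neg \Diamond p is false.
      At w: \Diamond p requires p at some successor in {x, y, z}.
        p holds at x, so \Diamond p is true at w.

Yes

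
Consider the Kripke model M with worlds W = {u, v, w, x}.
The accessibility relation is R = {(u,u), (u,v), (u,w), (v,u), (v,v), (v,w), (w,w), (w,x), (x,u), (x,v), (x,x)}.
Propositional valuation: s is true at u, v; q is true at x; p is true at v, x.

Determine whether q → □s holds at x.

No

At x: q is true, □s is false, so q → □s is false.
  At x: □s requires s at every successor {u, v, x}.
    s fails at x, so □s is false at x.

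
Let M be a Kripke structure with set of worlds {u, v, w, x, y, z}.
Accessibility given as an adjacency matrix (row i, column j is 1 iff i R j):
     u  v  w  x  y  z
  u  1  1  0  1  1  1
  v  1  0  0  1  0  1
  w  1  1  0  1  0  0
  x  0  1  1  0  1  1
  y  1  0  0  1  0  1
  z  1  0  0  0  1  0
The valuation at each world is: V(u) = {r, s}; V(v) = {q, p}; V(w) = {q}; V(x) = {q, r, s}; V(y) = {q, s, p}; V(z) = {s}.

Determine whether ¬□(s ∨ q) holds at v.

At v: □(s ∨ q) is true, so ¬□(s ∨ q) is false.
  At v: □(s ∨ q) requires s ∨ q at every successor {u, x, z}.
    At u: s ∨ q is true.
    At x: s ∨ q is true.
    At z: s ∨ q is true.
  So □(s ∨ q) is true at v.

No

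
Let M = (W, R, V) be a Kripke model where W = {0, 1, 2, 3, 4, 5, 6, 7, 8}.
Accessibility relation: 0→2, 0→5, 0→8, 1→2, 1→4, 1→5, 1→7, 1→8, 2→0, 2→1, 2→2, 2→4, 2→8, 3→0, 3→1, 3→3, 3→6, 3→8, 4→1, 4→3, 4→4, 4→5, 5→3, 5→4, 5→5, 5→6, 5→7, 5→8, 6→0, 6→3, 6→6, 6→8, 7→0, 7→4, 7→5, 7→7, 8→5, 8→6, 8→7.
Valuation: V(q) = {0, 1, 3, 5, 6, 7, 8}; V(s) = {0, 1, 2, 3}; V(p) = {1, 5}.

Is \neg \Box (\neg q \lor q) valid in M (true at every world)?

No

Let φ = \neg \Box (\neg q \lor q). Evaluate φ at each world:
  0 (successors {2, 5, 8}): φ is false.
  1 (successors {2, 4, 5, 7, 8}): φ is false.
  2 (successors {0, 1, 2, 4, 8}): φ is false.
  3 (successors {0, 1, 3, 6, 8}): φ is false.
  4 (successors {1, 3, 4, 5}): φ is false.
  5 (successors {3, 4, 5, 6, 7, 8}): φ is false.
  6 (successors {0, 3, 6, 8}): φ is false.
  7 (successors {0, 4, 5, 7}): φ is false.
  8 (successors {5, 6, 7}): φ is false.
Detail at 0 (counterexample):
  At 0: \Box (\neg q \lor q) is true, so \neg \Box (\neg q \lor q) is false.
    At 0: \Box (\neg q \lor q) requires \neg q \lor q at every successor {2, 5, 8}.
      At 2: \neg q \lor q is true.
      At 5: \neg q \lor q is true.
      At 8: \neg q \lor q is true.
    So \Box (\neg q \lor q) is true at 0.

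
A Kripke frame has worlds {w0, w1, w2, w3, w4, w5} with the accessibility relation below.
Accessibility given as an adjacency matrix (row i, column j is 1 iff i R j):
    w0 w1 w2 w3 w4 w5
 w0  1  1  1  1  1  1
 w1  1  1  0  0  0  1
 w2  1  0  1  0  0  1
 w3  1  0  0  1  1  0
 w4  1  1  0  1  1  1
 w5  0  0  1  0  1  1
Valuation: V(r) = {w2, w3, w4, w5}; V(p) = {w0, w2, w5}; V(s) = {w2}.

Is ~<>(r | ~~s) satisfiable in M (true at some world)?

Let φ = ~<>(r | ~~s). Evaluate φ at each world:
  w0 (successors {w0, w1, w2, w3, w4, w5}): φ is false.
  w1 (successors {w0, w1, w5}): φ is false.
  w2 (successors {w0, w2, w5}): φ is false.
  w3 (successors {w0, w3, w4}): φ is false.
  w4 (successors {w0, w1, w3, w4, w5}): φ is false.
  w5 (successors {w2, w4, w5}): φ is false.
For instance, at w1:
  At w1: <>(r | ~~s) is true, so ~<>(r | ~~s) is false.
    At w1: <>(r | ~~s) requires r | ~~s at some successor in {w0, w1, w5}.
      r | ~~s holds at w5, so <>(r | ~~s) is true at w1.

No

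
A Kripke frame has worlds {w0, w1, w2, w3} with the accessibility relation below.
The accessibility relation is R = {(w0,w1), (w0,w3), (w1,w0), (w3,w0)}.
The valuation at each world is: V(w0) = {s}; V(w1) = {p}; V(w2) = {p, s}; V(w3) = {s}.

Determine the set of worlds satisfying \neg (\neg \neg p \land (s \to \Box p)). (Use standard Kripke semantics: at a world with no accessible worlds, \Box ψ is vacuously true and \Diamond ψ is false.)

Recall that \Box ψ holds at a world iff ψ holds at every accessible world, and \Diamond ψ holds iff ψ holds at some accessible world.
Let φ = \neg (\neg \neg p \land (s \to \Box p)). Evaluate φ at each world:
  w0 (successors {w1, w3}): φ is true.
  w1 (successors {w0}): φ is false.
  w2 (successors ∅): φ is false.
  w3 (successors {w0}): φ is true.
For instance, at w0:
  At w0: \neg \neg p \land (s \to \Box p) is false, so \neg (\neg \neg p \land (s \to \Box p)) is true.
    At w0: \neg \neg p is false, s \to \Box p is false, so \neg \neg p \land (s \to \Box p) is false.
      At w0: s is true, \Box p is false, so s \to \Box p is false.
Satisfying worlds: {w0, w3}

w0, w3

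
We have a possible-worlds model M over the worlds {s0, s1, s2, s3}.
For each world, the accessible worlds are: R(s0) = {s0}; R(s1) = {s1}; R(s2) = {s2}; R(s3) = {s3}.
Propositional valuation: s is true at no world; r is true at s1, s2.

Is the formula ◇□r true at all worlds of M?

Recall that □ψ holds at a world iff ψ holds at every accessible world, and ◇ψ holds iff ψ holds at some accessible world.
Let φ = ◇□r. Evaluate φ at each world:
  s0 (successors {s0}): φ is false.
  s1 (successors {s1}): φ is true.
  s2 (successors {s2}): φ is true.
  s3 (successors {s3}): φ is false.
Detail at s0 (counterexample):
  At s0: ◇□r requires □r at some successor in {s0}.
    At s0: □r is false.
  So ◇□r is false at s0.

No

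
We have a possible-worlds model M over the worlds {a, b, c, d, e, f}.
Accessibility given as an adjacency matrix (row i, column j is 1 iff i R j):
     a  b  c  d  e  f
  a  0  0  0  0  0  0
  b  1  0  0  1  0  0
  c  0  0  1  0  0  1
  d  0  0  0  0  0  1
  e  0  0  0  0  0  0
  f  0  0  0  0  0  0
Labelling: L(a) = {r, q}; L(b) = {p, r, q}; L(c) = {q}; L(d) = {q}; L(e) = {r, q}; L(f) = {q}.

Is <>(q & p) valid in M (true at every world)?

Let φ = <>(q & p). Evaluate φ at each world:
  a (successors ∅): φ is false.
  b (successors {a, d}): φ is false.
  c (successors {c, f}): φ is false.
  d (successors {f}): φ is false.
  e (successors ∅): φ is false.
  f (successors ∅): φ is false.
Detail at a (counterexample):
  At a: no accessible worlds, so <>(q & p) is false.

No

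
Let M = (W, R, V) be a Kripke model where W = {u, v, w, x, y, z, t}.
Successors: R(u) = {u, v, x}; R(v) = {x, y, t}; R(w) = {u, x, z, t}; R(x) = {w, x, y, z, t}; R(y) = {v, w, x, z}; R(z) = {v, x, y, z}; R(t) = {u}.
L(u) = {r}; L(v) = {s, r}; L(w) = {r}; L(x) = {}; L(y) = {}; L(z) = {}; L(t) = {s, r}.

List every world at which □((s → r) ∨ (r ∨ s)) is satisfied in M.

u, v, w, x, y, z, t

Let φ = □((s → r) ∨ (r ∨ s)). Evaluate φ at each world:
  u (successors {u, v, x}): φ is true.
  v (successors {x, y, t}): φ is true.
  w (successors {u, x, z, t}): φ is true.
  x (successors {w, x, y, z, t}): φ is true.
  y (successors {v, w, x, z}): φ is true.
  z (successors {v, x, y, z}): φ is true.
  t (successors {u}): φ is true.
For instance, at u:
  At u: □((s → r) ∨ (r ∨ s)) requires (s → r) ∨ (r ∨ s) at every successor {u, v, x}.
    At u: (s → r) ∨ (r ∨ s) is true.
    At v: (s → r) ∨ (r ∨ s) is true.
    At x: (s → r) ∨ (r ∨ s) is true.
  So □((s → r) ∨ (r ∨ s)) is true at u.
Satisfying worlds: {u, v, w, x, y, z, t}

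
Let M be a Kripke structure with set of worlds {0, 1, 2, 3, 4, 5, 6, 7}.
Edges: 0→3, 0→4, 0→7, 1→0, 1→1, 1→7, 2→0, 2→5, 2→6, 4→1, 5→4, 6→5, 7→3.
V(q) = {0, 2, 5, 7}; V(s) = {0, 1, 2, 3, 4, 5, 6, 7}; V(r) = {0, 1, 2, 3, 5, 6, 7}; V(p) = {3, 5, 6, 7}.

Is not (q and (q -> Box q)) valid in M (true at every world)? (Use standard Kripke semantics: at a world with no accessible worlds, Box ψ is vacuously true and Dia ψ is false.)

Yes

Let φ = not (q and (q -> Box q)). Evaluate φ at each world:
  0 (successors {3, 4, 7}): φ is true.
  1 (successors {0, 1, 7}): φ is true.
  2 (successors {0, 5, 6}): φ is true.
  3 (successors ∅): φ is true.
  4 (successors {1}): φ is true.
  5 (successors {4}): φ is true.
  6 (successors {5}): φ is true.
  7 (successors {3}): φ is true.
For instance, at 0:
  At 0: q and (q -> Box q) is false, so not (q and (q -> Box q)) is true.
    At 0: q is true, q -> Box q is false, so q and (q -> Box q) is false.
      At 0: q is true, Box q is false, so q -> Box q is false.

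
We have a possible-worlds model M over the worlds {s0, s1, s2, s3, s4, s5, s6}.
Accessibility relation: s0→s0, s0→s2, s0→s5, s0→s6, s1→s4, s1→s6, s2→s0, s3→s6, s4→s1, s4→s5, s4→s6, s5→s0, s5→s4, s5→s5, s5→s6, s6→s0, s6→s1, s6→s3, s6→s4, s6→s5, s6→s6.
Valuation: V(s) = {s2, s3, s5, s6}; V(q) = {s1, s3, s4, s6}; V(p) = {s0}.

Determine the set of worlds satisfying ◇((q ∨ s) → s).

Let φ = ◇((q ∨ s) → s). Evaluate φ at each world:
  s0 (successors {s0, s2, s5, s6}): φ is true.
  s1 (successors {s4, s6}): φ is true.
  s2 (successors {s0}): φ is true.
  s3 (successors {s6}): φ is true.
  s4 (successors {s1, s5, s6}): φ is true.
  s5 (successors {s0, s4, s5, s6}): φ is true.
  s6 (successors {s0, s1, s3, s4, s5, s6}): φ is true.
For instance, at s5:
  At s5: ◇((q ∨ s) → s) requires (q ∨ s) → s at some successor in {s0, s4, s5, s6}.
    (q ∨ s) → s holds at s0, so ◇((q ∨ s) → s) is true at s5.
Satisfying worlds: {s0, s1, s2, s3, s4, s5, s6}

s0, s1, s2, s3, s4, s5, s6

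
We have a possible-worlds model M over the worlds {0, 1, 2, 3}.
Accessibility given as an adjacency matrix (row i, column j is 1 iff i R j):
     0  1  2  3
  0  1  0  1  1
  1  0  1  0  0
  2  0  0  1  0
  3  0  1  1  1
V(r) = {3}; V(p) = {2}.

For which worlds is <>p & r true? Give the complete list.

Recall that <>ψ holds at a world iff ψ holds at some accessible world.
Let φ = <>p & r. Evaluate φ at each world:
  0 (successors {0, 2, 3}): φ is false.
  1 (successors {1}): φ is false.
  2 (successors {2}): φ is false.
  3 (successors {1, 2, 3}): φ is true.
For instance, at 0:
  At 0: <>p is true, r is false, so <>p & r is false.
    At 0: <>p requires p at some successor in {0, 2, 3}.
      p holds at 2, so <>p is true at 0.
Satisfying worlds: {3}

3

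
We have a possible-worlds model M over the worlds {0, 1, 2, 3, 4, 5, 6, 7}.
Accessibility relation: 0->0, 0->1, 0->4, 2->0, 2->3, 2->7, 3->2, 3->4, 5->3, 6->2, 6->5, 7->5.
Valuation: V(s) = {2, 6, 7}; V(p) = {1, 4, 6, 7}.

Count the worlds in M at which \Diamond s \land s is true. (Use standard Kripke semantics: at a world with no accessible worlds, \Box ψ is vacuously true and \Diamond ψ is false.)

Let φ = \Diamond s \land s. Evaluate φ at each world:
  0 (successors {0, 1, 4}): φ is false.
  1 (successors ∅): φ is false.
  2 (successors {0, 3, 7}): φ is true.
  3 (successors {2, 4}): φ is false.
  4 (successors ∅): φ is false.
  5 (successors {3}): φ is false.
  6 (successors {2, 5}): φ is true.
  7 (successors {5}): φ is false.
For instance, at 7:
  At 7: \Diamond s is false, s is true, so \Diamond s \land s is false.
    At 7: \Diamond s requires s at some successor in {5}.
      At 5: s is false.
    So \Diamond s is false at 7.
Satisfying worlds: {2, 6}

2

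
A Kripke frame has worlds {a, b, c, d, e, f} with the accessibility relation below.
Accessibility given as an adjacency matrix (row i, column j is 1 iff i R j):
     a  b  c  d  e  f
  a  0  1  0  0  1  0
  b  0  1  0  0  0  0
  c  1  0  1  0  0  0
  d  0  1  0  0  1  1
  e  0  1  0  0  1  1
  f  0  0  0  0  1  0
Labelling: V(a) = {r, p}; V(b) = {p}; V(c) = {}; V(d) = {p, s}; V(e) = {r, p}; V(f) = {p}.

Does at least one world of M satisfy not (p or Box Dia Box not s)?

Recall that Box ψ holds at a world iff ψ holds at every accessible world, and Dia ψ holds iff ψ holds at some accessible world.
Let φ = not (p or Box Dia Box not s). Evaluate φ at each world:
  a (successors {b, e}): φ is false.
  b (successors {b}): φ is false.
  c (successors {a, c}): φ is false.
  d (successors {b, e, f}): φ is false.
  e (successors {b, e, f}): φ is false.
  f (successors {e}): φ is false.
For instance, at c:
  At c: p or Box Dia Box not s is true, so not (p or Box Dia Box not s) is false.
    At c: p is false, Box Dia Box not s is true, so p or Box Dia Box not s is true.
      At c: Box Dia Box not s requires Dia Box not s at every successor {a, c}.
        At a: Dia Box not s is true.
        At c: Dia Box not s is true.
      So Box Dia Box not s is true at c.

No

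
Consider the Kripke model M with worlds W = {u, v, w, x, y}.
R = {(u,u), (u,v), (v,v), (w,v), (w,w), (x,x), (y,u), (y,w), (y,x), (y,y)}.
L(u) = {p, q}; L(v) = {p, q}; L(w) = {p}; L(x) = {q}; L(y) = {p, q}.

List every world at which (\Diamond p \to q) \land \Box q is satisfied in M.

Recall that \Box ψ holds at a world iff ψ holds at every accessible world, and \Diamond ψ holds iff ψ holds at some accessible world.
Let φ = (\Diamond p \to q) \land \Box q. Evaluate φ at each world:
  u (successors {u, v}): φ is true.
  v (successors {v}): φ is true.
  w (successors {v, w}): φ is false.
  x (successors {x}): φ is true.
  y (successors {u, w, x, y}): φ is false.
For instance, at v:
  At v: \Diamond p \to q is true, \Box q is true, so (\Diamond p \to q) \land \Box q is true.
    At v: \Diamond p is true, q is true, so \Diamond p \to q is true.
      At v: \Diamond p requires p at some successor in {v}.
        p holds at v, so \Diamond p is true at v.
    At v: \Box q requires q at every successor {v}.
      At v: q is true.
    So \Box q is true at v.
Satisfying worlds: {u, v, x}

u, v, x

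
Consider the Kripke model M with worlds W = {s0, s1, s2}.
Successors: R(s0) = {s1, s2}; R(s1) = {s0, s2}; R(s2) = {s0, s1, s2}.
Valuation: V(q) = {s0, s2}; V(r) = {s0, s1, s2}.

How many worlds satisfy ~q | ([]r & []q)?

Let φ = ~q | ([]r & []q). Evaluate φ at each world:
  s0 (successors {s1, s2}): φ is false.
  s1 (successors {s0, s2}): φ is true.
  s2 (successors {s0, s1, s2}): φ is false.
For instance, at s0:
  At s0: ~q is false, []r & []q is false, so ~q | ([]r & []q) is false.
    At s0: []r is true, []q is false, so []r & []q is false.
      At s0: []r requires r at every successor {s1, s2}.
        At s1: r is true.
        At s2: r is true.
      So []r is true at s0.
      At s0: []q requires q at every successor {s1, s2}.
        q fails at s1, so []q is false at s0.
Satisfying worlds: {s1}

1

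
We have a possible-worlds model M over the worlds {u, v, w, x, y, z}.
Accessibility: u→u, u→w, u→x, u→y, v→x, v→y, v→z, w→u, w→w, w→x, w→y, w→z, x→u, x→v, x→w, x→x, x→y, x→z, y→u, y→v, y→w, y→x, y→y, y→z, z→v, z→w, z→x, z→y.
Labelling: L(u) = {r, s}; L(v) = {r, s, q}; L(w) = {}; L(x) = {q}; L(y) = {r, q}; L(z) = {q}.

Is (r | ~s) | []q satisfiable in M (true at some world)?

Yes

Let φ = (r | ~s) | []q. Evaluate φ at each world:
  u (successors {u, w, x, y}): φ is true.
  v (successors {x, y, z}): φ is true.
  w (successors {u, w, x, y, z}): φ is true.
  x (successors {u, v, w, x, y, z}): φ is true.
  y (successors {u, v, w, x, y, z}): φ is true.
  z (successors {v, w, x, y}): φ is true.
Detail at u (witness):
  At u: r | ~s is true, []q is false, so (r | ~s) | []q is true.
    At u: []q requires q at every successor {u, w, x, y}.
      q fails at u, so []q is false at u.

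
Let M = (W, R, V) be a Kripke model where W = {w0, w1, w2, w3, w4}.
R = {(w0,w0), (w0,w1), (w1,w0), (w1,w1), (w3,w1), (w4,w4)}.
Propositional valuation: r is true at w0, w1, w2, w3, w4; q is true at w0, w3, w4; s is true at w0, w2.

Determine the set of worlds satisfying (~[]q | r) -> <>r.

w0, w1, w3, w4

Let φ = (~[]q | r) -> <>r. Evaluate φ at each world:
  w0 (successors {w0, w1}): φ is true.
  w1 (successors {w0, w1}): φ is true.
  w2 (successors ∅): φ is false.
  w3 (successors {w1}): φ is true.
  w4 (successors {w4}): φ is true.
For instance, at w1:
  At w1: ~[]q | r is true, <>r is true, so (~[]q | r) -> <>r is true.
    At w1: ~[]q is true, r is true, so ~[]q | r is true.
      At w1: []q is false, so ~[]q is true.
    At w1: <>r requires r at some successor in {w0, w1}.
      r holds at w0, so <>r is true at w1.
Satisfying worlds: {w0, w1, w3, w4}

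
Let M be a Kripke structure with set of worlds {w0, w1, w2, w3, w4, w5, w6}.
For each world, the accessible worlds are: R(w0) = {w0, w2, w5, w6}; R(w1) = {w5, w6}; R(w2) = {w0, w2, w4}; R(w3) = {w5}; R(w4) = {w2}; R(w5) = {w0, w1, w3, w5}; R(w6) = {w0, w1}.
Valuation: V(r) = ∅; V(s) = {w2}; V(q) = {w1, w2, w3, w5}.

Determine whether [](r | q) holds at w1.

At w1: [](r | q) requires r | q at every successor {w5, w6}.
  r | q fails at w6, so [](r | q) is false at w1.

No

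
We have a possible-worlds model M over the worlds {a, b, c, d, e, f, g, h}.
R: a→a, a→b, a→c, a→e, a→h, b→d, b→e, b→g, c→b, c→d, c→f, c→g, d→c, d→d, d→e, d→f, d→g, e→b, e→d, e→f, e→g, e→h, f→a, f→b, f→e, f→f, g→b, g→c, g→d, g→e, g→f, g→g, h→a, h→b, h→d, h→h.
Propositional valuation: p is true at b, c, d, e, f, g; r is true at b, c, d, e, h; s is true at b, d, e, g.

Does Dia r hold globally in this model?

Let φ = Dia r. Evaluate φ at each world:
  a (successors {a, b, c, e, h}): φ is true.
  b (successors {d, e, g}): φ is true.
  c (successors {b, d, f, g}): φ is true.
  d (successors {c, d, e, f, g}): φ is true.
  e (successors {b, d, f, g, h}): φ is true.
  f (successors {a, b, e, f}): φ is true.
  g (successors {b, c, d, e, f, g}): φ is true.
  h (successors {a, b, d, h}): φ is true.
For instance, at a:
  At a: Dia r requires r at some successor in {a, b, c, e, h}.
    r holds at b, so Dia r is true at a.

Yes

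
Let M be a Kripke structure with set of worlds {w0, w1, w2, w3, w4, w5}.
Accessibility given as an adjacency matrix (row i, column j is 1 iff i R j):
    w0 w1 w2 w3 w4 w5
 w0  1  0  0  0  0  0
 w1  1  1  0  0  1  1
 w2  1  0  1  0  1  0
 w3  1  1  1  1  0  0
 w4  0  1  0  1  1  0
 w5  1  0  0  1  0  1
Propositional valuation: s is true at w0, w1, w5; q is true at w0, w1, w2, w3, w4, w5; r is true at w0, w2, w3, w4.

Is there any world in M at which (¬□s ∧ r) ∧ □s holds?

Recall that □ψ holds at a world iff ψ holds at every accessible world, and ◇ψ holds iff ψ holds at some accessible world.
Let φ = (¬□s ∧ r) ∧ □s. Evaluate φ at each world:
  w0 (successors {w0}): φ is false.
  w1 (successors {w0, w1, w4, w5}): φ is false.
  w2 (successors {w0, w2, w4}): φ is false.
  w3 (successors {w0, w1, w2, w3}): φ is false.
  w4 (successors {w1, w3, w4}): φ is false.
  w5 (successors {w0, w3, w5}): φ is false.
For instance, at w4:
  At w4: ¬□s ∧ r is true, □s is false, so (¬□s ∧ r) ∧ □s is false.
    At w4: ¬□s is true, r is true, so ¬□s ∧ r is true.
      At w4: □s is false, so ¬□s is true.
    At w4: □s requires s at every successor {w1, w3, w4}.
      s fails at w3, so □s is false at w4.

No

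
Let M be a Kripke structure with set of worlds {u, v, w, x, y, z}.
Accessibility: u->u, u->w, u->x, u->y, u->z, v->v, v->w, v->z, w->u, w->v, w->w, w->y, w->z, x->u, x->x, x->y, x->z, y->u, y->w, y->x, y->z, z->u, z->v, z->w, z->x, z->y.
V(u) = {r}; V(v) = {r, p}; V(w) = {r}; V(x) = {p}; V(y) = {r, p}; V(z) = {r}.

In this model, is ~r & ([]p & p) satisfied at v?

At v: ~r is false, []p & p is false, so ~r & ([]p & p) is false.
  At v: []p is false, p is true, so []p & p is false.
    At v: []p requires p at every successor {v, w, z}.
      p fails at w, so []p is false at v.

No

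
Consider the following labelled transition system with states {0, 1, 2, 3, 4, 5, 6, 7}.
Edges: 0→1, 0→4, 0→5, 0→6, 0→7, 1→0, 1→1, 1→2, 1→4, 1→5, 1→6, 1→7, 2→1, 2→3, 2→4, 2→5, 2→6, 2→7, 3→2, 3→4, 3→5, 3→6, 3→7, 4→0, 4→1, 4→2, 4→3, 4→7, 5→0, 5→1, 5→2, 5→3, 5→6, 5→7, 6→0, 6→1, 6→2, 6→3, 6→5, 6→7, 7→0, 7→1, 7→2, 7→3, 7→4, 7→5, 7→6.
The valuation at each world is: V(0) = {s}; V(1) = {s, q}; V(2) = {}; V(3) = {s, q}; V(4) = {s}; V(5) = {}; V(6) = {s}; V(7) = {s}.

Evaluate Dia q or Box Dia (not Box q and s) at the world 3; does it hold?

Yes

At 3: Dia q is false, Box Dia (not Box q and s) is true, so Dia q or Box Dia (not Box q and s) is true.
  At 3: Dia q requires q at some successor in {2, 4, 5, 6, 7}.
    At 2: q is false.
    At 4: q is false.
    At 5: q is false.
    At 6: q is false.
    At 7: q is false.
  So Dia q is false at 3.
  At 3: Box Dia (not Box q and s) requires Dia (not Box q and s) at every successor {2, 4, 5, 6, 7}.
    At 2: Dia (not Box q and s) is true.
    At 4: Dia (not Box q and s) is true.
    At 5: Dia (not Box q and s) is true.
    At 6: Dia (not Box q and s) is true.
    At 7: Dia (not Box q and s) is true.
  So Box Dia (not Box q and s) is true at 3.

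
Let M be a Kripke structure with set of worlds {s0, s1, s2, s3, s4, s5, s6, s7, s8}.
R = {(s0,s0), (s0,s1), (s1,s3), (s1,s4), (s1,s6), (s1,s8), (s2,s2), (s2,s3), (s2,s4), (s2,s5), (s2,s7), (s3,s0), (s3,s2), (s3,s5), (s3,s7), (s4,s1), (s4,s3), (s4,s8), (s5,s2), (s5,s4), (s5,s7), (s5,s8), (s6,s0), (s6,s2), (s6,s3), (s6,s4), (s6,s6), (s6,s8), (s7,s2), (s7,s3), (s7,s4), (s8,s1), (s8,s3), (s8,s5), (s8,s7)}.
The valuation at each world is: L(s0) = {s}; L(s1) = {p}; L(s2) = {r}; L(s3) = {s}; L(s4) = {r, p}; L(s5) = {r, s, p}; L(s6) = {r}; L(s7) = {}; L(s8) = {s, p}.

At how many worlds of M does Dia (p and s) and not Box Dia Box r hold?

Let φ = Dia (p and s) and not Box Dia Box r. Evaluate φ at each world:
  s0 (successors {s0, s1}): φ is false.
  s1 (successors {s3, s4, s6, s8}): φ is true.
  s2 (successors {s2, s3, s4, s5, s7}): φ is true.
  s3 (successors {s0, s2, s5, s7}): φ is true.
  s4 (successors {s1, s3, s8}): φ is true.
  s5 (successors {s2, s4, s7, s8}): φ is true.
  s6 (successors {s0, s2, s3, s4, s6, s8}): φ is true.
  s7 (successors {s2, s3, s4}): φ is false.
  s8 (successors {s1, s3, s5, s7}): φ is true.
For instance, at s2:
  At s2: Dia (p and s) is true, not Box Dia Box r is true, so Dia (p and s) and not Box Dia Box r is true.
    At s2: Dia (p and s) requires p and s at some successor in {s2, s3, s4, s5, s7}.
      p and s holds at s5, so Dia (p and s) is true at s2.
    At s2: Box Dia Box r is false, so not Box Dia Box r is true.
      At s2: Box Dia Box r requires Dia Box r at every successor {s2, s3, s4, s5, s7}.
        Dia Box r fails at s2, so Box Dia Box r is false at s2.
Satisfying worlds: {s1, s2, s3, s4, s5, s6, s8}

7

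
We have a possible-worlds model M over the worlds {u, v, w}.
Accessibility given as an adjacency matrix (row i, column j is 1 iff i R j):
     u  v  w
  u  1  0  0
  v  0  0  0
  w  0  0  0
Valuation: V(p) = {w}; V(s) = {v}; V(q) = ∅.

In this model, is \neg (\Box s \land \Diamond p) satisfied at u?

Yes

At u: \Box s \land \Diamond p is false, so \neg (\Box s \land \Diamond p) is true.
  At u: \Box s is false, \Diamond p is false, so \Box s \land \Diamond p is false.
    At u: \Box s requires s at every successor {u}.
      s fails at u, so \Box s is false at u.
    At u: \Diamond p requires p at some successor in {u}.
      At u: p is false.
    So \Diamond p is false at u.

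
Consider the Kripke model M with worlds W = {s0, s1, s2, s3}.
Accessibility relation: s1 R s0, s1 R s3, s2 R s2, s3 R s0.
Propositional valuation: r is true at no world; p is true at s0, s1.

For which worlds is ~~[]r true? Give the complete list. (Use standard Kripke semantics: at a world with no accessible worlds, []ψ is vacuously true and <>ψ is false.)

Let φ = ~~[]r. Evaluate φ at each world:
  s0 (successors ∅): φ is true.
  s1 (successors {s0, s3}): φ is false.
  s2 (successors {s2}): φ is false.
  s3 (successors {s0}): φ is false.
For instance, at s1:
  At s1: ~[]r is true, so ~~[]r is false.
    At s1: []r is false, so ~[]r is true.
      At s1: []r requires r at every successor {s0, s3}.
        r fails at s0, so []r is false at s1.
Satisfying worlds: {s0}

s0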